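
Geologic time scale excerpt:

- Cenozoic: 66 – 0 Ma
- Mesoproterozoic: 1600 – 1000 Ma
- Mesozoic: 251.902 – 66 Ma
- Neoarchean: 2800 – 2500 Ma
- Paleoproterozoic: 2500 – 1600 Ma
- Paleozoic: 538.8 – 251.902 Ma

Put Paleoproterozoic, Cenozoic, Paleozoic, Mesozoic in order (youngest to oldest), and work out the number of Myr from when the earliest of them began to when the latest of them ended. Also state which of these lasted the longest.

Cenozoic, Mesozoic, Paleozoic, Paleoproterozoic; total span 2500 Myr; longest is Paleoproterozoic

From the excerpt: Paleoproterozoic 2500–1600; Cenozoic 66–0; Paleozoic 538.8–251.902; Mesozoic 251.902–66 (Ma).
Larger Ma is earlier, so the oldest is Paleoproterozoic and the youngest is Cenozoic; youngest to oldest: Cenozoic, Mesozoic, Paleozoic, Paleoproterozoic.
Oldest start 2500 minus youngest end 0 gives 2500 Myr overall.
Individual lengths (start − end): Paleoproterozoic 900; Paleozoic 286.898; Mesozoic 185.902; Cenozoic 66. The largest is Paleoproterozoic at 900 Myr.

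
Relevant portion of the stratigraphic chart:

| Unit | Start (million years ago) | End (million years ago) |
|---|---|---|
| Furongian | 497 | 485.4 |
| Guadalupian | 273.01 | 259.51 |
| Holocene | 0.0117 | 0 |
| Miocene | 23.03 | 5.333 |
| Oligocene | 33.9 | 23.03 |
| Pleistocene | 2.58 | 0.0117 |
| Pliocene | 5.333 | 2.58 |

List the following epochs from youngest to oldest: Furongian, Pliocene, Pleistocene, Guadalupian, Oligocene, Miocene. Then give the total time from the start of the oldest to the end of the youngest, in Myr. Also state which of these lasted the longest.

Pleistocene, Pliocene, Miocene, Oligocene, Guadalupian, Furongian; total span 496.9883 Myr; longest is Miocene

Start ages (Ma): Furongian 497, Guadalupian 273.01, Oligocene 33.9, Miocene 23.03, Pliocene 5.333, Pleistocene 2.58.
Ordered youngest to oldest: Pleistocene, Pliocene, Miocene, Oligocene, Guadalupian, Furongian.
Span = 497 − 0.0117 = 496.9883 Myr.
Durations: Pleistocene 2.5683, Oligocene 10.87, Pliocene 2.753, Miocene 17.697, Guadalupian 13.5, Furongian 11.6 → longest is Miocene (17.697 Myr).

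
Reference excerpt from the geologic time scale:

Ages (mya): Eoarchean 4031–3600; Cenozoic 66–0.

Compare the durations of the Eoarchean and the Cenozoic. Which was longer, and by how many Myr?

Eoarchean: 4031 − 3600 = 431 Myr.
Cenozoic: 66 − 0 = 66 Myr.
Difference: 431 − 66 = 365 Myr, so the Eoarchean was longer.

Eoarchean, by 365 million years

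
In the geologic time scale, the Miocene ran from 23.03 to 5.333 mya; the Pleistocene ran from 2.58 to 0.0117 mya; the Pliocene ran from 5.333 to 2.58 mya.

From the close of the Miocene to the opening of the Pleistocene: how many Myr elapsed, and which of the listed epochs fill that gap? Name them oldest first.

2.753 million years; Pliocene

End of Miocene = 5.333 Ma; start of Pleistocene = 2.58 Ma.
Gap = 5.333 − 2.58 = 2.753 Myr.
Epochs wholly inside 5.333–2.58 Ma: Pliocene (5.333–2.58).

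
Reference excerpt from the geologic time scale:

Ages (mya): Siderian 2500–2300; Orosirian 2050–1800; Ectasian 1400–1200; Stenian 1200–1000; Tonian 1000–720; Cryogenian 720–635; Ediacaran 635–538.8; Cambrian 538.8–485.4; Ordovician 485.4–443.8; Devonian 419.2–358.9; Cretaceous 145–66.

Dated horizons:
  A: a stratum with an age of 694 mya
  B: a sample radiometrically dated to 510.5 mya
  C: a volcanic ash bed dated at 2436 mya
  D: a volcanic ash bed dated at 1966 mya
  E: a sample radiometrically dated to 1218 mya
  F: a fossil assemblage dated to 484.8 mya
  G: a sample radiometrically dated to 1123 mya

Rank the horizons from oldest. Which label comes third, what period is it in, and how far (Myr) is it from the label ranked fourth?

E, in the Ectasian; 95 million years to G

Sorted oldest-first by Ma: C (2436), D (1966), E (1218), G (1123), A (694), B (510.5), F (484.8).
The third oldest is E at 1218 Ma, which lies in 1400–1200 Ma: the Ectasian.
The fourth oldest is G at 1123 Ma; separation = |1218 − 1123| = 95 Myr.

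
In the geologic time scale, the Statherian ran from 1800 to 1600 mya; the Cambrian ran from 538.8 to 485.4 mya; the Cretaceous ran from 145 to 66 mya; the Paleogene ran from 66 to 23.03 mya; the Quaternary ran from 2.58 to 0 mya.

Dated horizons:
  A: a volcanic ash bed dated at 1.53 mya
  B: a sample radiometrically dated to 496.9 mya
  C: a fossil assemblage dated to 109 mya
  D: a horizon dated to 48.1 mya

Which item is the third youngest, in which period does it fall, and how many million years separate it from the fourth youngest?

Sorted youngest-first by Ma: A (1.53), D (48.1), C (109), B (496.9).
The third youngest is C at 109 Ma, which lies in 145–66 Ma: the Cretaceous.
The fourth youngest is B at 496.9 Ma; separation = |109 − 496.9| = 387.9 Myr.

C, in the Cretaceous; 387.9 million years to B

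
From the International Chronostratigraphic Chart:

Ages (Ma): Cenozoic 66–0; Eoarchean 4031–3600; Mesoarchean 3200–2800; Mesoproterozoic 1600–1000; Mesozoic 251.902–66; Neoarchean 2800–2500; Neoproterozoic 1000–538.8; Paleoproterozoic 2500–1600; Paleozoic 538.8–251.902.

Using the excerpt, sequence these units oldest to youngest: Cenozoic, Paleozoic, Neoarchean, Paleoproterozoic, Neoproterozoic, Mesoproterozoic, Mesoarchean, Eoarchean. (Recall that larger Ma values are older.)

Read off each span (Ma): Cenozoic 66–0; Paleozoic 538.8–251.902; Neoarchean 2800–2500; Paleoproterozoic 2500–1600; Neoproterozoic 1000–538.8; Mesoproterozoic 1600–1000; Mesoarchean 3200–2800; Eoarchean 4031–3600.
Larger Ma is older, so oldest→youngest is Eoarchean, Mesoarchean, Neoarchean, Paleoproterozoic, Mesoproterozoic, Neoproterozoic, Paleozoic, Cenozoic.

Eoarchean → Mesoarchean → Neoarchean → Paleoproterozoic → Mesoproterozoic → Neoproterozoic → Paleozoic → Cenozoic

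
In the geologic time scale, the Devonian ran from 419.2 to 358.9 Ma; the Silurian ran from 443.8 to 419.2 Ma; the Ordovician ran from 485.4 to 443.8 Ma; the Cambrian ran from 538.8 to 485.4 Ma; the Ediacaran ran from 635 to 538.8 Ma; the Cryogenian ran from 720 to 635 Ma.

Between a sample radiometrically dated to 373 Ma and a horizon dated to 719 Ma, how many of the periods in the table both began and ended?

719 Ma sits inside the Cryogenian (720–635) and 373 Ma inside the Devonian (419.2–358.9); neither of those is wholly between the two dates.
The listed periods lying completely between them are Ediacaran, Cambrian, Ordovician, Silurian — 4 in all.

4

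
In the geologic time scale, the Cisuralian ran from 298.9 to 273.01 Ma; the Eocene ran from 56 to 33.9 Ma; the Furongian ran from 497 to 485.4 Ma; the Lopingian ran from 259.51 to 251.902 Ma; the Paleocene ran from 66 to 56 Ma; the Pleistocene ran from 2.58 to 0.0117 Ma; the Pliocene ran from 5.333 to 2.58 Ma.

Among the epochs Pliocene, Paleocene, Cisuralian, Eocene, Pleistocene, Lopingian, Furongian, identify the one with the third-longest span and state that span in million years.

Furongian, 11.6 million years

Start − end for each: Pliocene 5.333 − 2.58 = 2.753; Paleocene 66 − 56 = 10; Cisuralian 298.9 − 273.01 = 25.89; Eocene 56 − 33.9 = 22.1; Pleistocene 2.58 − 0.0117 = 2.5683; Lopingian 259.51 − 251.902 = 7.608; Furongian 497 − 485.4 = 11.6.
Ranking these from longest: Cisuralian > Eocene > Furongian > Paleocene > Lopingian > Pliocene > Pleistocene.
Position 3 in that ranking is Furongian, which lasted 11.6 Myr.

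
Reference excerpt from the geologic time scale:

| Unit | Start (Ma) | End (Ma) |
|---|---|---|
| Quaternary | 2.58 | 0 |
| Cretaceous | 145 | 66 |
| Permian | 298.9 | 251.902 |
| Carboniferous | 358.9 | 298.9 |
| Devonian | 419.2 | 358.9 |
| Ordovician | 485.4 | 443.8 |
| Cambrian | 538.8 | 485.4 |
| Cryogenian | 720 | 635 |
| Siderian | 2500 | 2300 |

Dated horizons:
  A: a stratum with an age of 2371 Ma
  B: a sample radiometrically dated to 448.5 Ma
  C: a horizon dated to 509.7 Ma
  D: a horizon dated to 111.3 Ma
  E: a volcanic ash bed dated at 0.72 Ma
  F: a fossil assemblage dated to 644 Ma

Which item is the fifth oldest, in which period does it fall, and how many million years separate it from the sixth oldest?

Larger Ma means older, so oldest first: A 2371 > F 644 > C 509.7 > B 448.5 > D 111.3 > E 0.72.
Counting 5 along gives D (111.3 Ma); the excerpt puts that inside the Cretaceous, 145–66 Ma.
Next in line is E (0.72 Ma), and 111.3 − 0.72 = 110.58 Myr.

D, in the Cretaceous; 110.58 million years to E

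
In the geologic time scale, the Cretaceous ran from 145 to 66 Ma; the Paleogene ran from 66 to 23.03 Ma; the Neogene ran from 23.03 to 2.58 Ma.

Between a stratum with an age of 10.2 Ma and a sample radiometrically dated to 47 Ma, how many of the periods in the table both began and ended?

The older date is 47 Ma and the younger is 10.2 Ma.
No period both begins after 47 Ma and ends before 10.2 Ma, so the count is 0.

0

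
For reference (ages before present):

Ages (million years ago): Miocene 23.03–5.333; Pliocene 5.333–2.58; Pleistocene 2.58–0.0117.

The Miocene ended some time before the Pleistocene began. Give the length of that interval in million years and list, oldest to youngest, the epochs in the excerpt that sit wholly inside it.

The Miocene closes at 5.333 Ma and the Pleistocene opens at 2.58 Ma, so the interval is 5.333 − 2.58 = 2.753 Myr.
An epoch fits inside if it starts at or after 5.333 Ma and ends at or before 2.58 Ma; oldest first that gives Pliocene.

2.753 million years; Pliocene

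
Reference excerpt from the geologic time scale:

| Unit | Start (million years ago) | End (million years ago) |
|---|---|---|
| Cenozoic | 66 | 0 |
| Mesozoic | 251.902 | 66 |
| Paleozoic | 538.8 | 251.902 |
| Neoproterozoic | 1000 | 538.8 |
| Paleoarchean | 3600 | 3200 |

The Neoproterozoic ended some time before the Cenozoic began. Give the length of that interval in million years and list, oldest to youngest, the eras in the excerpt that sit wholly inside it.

The Neoproterozoic closes at 538.8 Ma and the Cenozoic opens at 66 Ma, so the interval is 538.8 − 66 = 472.8 Myr.
An era fits inside if it starts at or after 538.8 Ma and ends at or before 66 Ma; oldest first that gives Paleozoic, Mesozoic.

472.8 million years; Paleozoic, Mesozoic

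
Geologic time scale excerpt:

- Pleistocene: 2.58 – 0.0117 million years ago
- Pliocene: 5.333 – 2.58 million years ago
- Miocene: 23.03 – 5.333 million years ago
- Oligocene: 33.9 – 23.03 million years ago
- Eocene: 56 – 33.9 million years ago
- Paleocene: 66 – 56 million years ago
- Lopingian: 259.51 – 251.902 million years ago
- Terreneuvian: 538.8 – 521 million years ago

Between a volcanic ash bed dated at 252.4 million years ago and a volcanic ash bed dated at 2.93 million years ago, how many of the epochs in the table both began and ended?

4

252.4 Ma sits inside the Lopingian (259.51–251.902) and 2.93 Ma inside the Pliocene (5.333–2.58); neither of those is wholly between the two dates.
The listed epochs lying completely between them are Paleocene, Eocene, Oligocene, Miocene — 4 in all.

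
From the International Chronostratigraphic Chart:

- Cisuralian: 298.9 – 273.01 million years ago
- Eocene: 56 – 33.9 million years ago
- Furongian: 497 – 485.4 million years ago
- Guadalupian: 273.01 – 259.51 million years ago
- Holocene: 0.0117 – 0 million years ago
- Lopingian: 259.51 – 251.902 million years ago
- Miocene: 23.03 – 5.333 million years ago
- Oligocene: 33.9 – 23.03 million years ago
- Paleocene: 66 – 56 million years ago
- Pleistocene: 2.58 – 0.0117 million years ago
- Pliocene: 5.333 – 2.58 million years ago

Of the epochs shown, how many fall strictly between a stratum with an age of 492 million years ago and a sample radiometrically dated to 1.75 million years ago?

492 Ma sits inside the Furongian (497–485.4) and 1.75 Ma inside the Pleistocene (2.58–0.0117); neither of those is wholly between the two dates.
The listed epochs lying completely between them are Cisuralian, Guadalupian, Lopingian, Paleocene, Eocene, Oligocene, Miocene, Pliocene — 8 in all.

8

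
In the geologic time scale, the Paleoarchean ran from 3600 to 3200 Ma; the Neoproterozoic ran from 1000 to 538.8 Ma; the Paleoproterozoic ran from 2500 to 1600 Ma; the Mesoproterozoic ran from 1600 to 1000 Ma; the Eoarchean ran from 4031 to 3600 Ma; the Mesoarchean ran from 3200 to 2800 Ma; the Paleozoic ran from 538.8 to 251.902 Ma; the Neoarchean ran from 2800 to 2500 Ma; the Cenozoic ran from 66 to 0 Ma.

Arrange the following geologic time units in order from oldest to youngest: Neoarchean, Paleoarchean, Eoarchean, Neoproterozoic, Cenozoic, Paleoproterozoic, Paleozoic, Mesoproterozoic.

Eoarchean, Paleoarchean, Neoarchean, Paleoproterozoic, Mesoproterozoic, Neoproterozoic, Paleozoic, Cenozoic

The oldest of these is Eoarchean (starts 4031 Ma) and the youngest is Cenozoic (ends 0 Ma).
In between, by decreasing start age: Paleoarchean (3600), Neoarchean (2800), Paleoproterozoic (2500), Mesoproterozoic (1600), Neoproterozoic (1000), Paleozoic (538.8).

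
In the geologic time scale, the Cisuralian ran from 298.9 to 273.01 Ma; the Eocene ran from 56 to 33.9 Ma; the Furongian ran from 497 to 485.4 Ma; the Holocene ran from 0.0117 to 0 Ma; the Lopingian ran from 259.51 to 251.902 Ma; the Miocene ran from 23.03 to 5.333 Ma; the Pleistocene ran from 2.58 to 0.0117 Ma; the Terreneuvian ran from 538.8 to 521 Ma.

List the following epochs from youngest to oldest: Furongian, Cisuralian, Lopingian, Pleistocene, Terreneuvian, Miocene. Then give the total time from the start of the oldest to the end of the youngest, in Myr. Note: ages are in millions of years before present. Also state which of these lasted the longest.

Start ages (Ma): Terreneuvian 538.8, Furongian 497, Cisuralian 298.9, Lopingian 259.51, Miocene 23.03, Pleistocene 2.58.
Ordered youngest to oldest: Pleistocene, Miocene, Lopingian, Cisuralian, Furongian, Terreneuvian.
Span = 538.8 − 0.0117 = 538.7883 Myr.
Durations: Cisuralian 25.89, Miocene 17.697, Lopingian 7.608, Pleistocene 2.5683, Furongian 11.6, Terreneuvian 17.8 → longest is Cisuralian (25.89 Myr).

Pleistocene, Miocene, Lopingian, Cisuralian, Furongian, Terreneuvian; total span 538.7883 Myr; longest is Cisuralian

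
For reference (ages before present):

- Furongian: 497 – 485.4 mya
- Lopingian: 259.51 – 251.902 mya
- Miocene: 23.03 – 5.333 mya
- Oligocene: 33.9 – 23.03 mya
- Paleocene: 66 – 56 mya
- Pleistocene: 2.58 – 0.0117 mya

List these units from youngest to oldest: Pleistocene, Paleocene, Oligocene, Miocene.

Read off each span (Ma): Pleistocene 2.58–0.0117; Paleocene 66–56; Oligocene 33.9–23.03; Miocene 23.03–5.333.
Larger Ma is older, so oldest→youngest is Paleocene, Oligocene, Miocene, Pleistocene; reverse it for youngest→oldest.

Pleistocene, then Miocene, then Oligocene, then Paleocene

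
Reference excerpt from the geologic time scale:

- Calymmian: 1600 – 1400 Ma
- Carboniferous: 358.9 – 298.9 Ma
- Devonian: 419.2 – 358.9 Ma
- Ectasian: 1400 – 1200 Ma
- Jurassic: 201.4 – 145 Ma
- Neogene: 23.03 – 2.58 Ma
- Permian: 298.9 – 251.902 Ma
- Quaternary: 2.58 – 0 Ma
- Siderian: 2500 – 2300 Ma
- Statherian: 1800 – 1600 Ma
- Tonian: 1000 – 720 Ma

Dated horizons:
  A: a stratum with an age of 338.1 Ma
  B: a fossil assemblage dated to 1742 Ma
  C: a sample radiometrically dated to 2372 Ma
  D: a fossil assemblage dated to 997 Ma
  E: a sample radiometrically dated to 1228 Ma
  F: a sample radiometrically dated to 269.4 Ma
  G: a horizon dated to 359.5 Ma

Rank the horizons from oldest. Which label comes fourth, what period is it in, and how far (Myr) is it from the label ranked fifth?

Larger Ma means older, so oldest first: C 2372 > B 1742 > E 1228 > D 997 > G 359.5 > A 338.1 > F 269.4.
Counting 4 along gives D (997 Ma); the excerpt puts that inside the Tonian, 1000–720 Ma.
Next in line is G (359.5 Ma), and 997 − 359.5 = 637.5 Myr.

D, in the Tonian; 637.5 million years to G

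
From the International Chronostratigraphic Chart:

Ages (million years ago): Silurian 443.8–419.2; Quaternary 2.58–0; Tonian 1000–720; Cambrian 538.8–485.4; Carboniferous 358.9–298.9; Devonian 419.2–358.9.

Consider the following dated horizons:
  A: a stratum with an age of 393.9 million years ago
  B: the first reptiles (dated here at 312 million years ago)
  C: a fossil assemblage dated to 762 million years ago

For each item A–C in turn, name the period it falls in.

A — Devonian; B — Carboniferous; C — Tonian

A: 393.9 Ma lies in 419.2–358.9 Ma, so Devonian.
B: 312 Ma lies in 358.9–298.9 Ma, so Carboniferous.
C: 762 Ma lies in 1000–720 Ma, so Tonian.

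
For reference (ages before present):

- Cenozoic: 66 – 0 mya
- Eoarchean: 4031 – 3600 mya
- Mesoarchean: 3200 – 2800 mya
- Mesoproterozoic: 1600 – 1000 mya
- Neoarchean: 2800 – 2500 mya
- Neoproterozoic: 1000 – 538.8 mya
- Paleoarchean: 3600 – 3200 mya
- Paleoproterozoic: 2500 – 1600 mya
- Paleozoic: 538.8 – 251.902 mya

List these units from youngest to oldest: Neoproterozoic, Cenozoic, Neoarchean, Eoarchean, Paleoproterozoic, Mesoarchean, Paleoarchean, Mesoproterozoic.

Cenozoic, Neoproterozoic, Mesoproterozoic, Paleoproterozoic, Neoarchean, Mesoarchean, Paleoarchean, Eoarchean

Read off each span (Ma): Neoproterozoic 1000–538.8; Cenozoic 66–0; Neoarchean 2800–2500; Eoarchean 4031–3600; Paleoproterozoic 2500–1600; Mesoarchean 3200–2800; Paleoarchean 3600–3200; Mesoproterozoic 1600–1000.
Larger Ma is older, so oldest→youngest is Eoarchean, Paleoarchean, Mesoarchean, Neoarchean, Paleoproterozoic, Mesoproterozoic, Neoproterozoic, Cenozoic; reverse it for youngest→oldest.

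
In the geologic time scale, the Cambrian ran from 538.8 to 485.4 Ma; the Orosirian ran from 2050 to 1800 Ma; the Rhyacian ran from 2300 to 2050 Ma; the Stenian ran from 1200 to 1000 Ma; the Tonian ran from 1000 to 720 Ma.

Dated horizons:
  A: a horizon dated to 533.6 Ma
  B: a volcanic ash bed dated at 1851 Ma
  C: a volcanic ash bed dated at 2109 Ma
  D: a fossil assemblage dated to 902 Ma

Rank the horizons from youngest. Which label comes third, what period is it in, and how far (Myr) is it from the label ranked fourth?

Smaller Ma means younger, so youngest first: A 533.6 < D 902 < B 1851 < C 2109.
Counting 3 along gives B (1851 Ma); the excerpt puts that inside the Orosirian, 2050–1800 Ma.
Next in line is C (2109 Ma), and 2109 − 1851 = 258 Myr.

B, in the Orosirian; 258 million years to C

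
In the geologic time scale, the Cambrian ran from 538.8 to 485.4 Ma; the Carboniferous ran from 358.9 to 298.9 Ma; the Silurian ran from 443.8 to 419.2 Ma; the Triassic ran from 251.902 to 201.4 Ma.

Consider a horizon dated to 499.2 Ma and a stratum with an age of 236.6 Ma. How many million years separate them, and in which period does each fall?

262.6 million years apart; the first in the Cambrian, the second in the Triassic

Elapsed time: 499.2 − 236.6 = 262.6 Myr.
499.2 Ma lies within 538.8–485.4 Ma: Cambrian.
236.6 Ma lies within 251.902–201.4 Ma: Triassic.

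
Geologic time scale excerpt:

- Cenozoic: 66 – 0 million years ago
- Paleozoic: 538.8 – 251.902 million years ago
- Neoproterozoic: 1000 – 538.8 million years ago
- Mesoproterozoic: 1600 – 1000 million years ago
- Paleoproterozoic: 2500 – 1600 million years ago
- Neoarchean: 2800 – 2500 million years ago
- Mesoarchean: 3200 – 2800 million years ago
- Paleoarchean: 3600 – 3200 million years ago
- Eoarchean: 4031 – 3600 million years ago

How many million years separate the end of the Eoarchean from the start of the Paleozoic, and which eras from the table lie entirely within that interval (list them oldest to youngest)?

End of Eoarchean = 3600 Ma; start of Paleozoic = 538.8 Ma.
Gap = 3600 − 538.8 = 3061.2 Myr.
Eras wholly inside 3600–538.8 Ma: Paleoarchean (3600–3200), Mesoarchean (3200–2800), Neoarchean (2800–2500), Paleoproterozoic (2500–1600), Mesoproterozoic (1600–1000), Neoproterozoic (1000–538.8).

3061.2 million years; Paleoarchean, Mesoarchean, Neoarchean, Paleoproterozoic, Mesoproterozoic, Neoproterozoic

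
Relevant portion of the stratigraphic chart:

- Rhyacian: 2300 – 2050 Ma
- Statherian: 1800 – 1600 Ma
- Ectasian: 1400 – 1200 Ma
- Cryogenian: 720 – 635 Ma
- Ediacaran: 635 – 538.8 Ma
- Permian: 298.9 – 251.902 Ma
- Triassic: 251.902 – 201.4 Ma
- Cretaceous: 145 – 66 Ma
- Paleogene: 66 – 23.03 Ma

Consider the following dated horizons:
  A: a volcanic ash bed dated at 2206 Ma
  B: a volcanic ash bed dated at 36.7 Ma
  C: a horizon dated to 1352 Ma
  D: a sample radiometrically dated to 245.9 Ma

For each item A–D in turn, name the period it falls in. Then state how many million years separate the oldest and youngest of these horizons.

A — Rhyacian; B — Paleogene; C — Ectasian; D — Triassic; span 2169.3 million years

A: 2206 Ma lies in 2300–2050 Ma, so Rhyacian.
B: 36.7 Ma lies in 66–23.03 Ma, so Paleogene.
C: 1352 Ma lies in 1400–1200 Ma, so Ectasian.
D: 245.9 Ma lies in 251.902–201.4 Ma, so Triassic.
Oldest = 2206 Ma, youngest = 36.7 Ma → span 2169.3 Myr.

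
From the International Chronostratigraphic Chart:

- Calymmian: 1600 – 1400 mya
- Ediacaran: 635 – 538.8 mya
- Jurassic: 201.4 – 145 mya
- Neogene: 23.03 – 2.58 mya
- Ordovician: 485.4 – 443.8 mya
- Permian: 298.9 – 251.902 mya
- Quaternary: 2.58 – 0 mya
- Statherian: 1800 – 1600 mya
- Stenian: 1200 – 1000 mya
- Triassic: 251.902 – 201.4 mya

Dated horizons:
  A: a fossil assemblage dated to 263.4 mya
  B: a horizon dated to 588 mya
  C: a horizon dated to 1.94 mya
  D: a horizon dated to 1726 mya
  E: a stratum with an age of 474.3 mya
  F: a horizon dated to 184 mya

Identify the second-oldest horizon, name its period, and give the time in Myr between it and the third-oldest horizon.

B, in the Ediacaran; 113.7 million years to E

Larger Ma means older, so oldest first: D 1726 > B 588 > E 474.3 > A 263.4 > F 184 > C 1.94.
Counting 2 along gives B (588 Ma); the excerpt puts that inside the Ediacaran, 635–538.8 Ma.
Next in line is E (474.3 Ma), and 588 − 474.3 = 113.7 Myr.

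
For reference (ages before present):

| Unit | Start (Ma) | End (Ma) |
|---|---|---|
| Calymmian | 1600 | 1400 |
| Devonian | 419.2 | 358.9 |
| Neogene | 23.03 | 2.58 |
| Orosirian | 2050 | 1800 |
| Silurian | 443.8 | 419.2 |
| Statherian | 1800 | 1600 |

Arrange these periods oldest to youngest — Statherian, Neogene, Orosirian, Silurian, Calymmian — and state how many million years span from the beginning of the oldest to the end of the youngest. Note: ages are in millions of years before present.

Orosirian → Statherian → Calymmian → Silurian → Neogene; total span 2047.42 Myr

Start ages (Ma): Orosirian 2050, Statherian 1800, Calymmian 1600, Silurian 443.8, Neogene 23.03.
Ordered oldest to youngest: Orosirian, Statherian, Calymmian, Silurian, Neogene.
Span = 2050 − 2.58 = 2047.42 Myr.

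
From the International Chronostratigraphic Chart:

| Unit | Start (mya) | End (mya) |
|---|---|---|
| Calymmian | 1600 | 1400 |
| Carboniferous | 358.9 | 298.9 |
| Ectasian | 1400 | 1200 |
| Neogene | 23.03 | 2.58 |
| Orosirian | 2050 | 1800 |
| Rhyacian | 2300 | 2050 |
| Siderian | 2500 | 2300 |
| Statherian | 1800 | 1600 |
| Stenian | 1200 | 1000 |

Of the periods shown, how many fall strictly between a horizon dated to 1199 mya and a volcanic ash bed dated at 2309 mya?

2309 Ma sits inside the Siderian (2500–2300) and 1199 Ma inside the Stenian (1200–1000); neither of those is wholly between the two dates.
The listed periods lying completely between them are Rhyacian, Orosirian, Statherian, Calymmian, Ectasian — 5 in all.

5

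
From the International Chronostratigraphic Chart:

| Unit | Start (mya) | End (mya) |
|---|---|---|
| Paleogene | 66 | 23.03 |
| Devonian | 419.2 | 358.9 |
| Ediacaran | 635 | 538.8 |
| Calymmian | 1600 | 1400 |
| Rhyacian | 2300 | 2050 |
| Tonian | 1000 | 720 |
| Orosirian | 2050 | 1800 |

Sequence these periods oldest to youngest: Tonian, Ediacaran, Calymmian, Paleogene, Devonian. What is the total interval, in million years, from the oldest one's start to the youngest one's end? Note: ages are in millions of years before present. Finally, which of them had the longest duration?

Calymmian → Tonian → Ediacaran → Devonian → Paleogene; total span 1576.97 Myr; longest is Tonian

From the excerpt: Tonian 1000–720; Ediacaran 635–538.8; Calymmian 1600–1400; Paleogene 66–23.03; Devonian 419.2–358.9 (Ma).
Larger Ma is earlier, so the oldest is Calymmian and the youngest is Paleogene; oldest to youngest: Calymmian, Tonian, Ediacaran, Devonian, Paleogene.
Oldest start 1600 minus youngest end 23.03 gives 1576.97 Myr overall.
Individual lengths (start − end): Paleogene 42.97; Devonian 60.3; Tonian 280; Ediacaran 96.2; Calymmian 200. The largest is Tonian at 280 Myr.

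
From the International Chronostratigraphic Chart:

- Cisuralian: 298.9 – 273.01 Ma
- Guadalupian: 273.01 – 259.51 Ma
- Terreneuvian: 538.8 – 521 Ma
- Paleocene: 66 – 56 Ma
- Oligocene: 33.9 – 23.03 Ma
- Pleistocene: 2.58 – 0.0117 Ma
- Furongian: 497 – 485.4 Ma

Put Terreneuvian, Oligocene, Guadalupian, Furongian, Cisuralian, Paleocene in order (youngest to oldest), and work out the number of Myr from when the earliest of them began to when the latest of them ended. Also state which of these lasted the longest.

Start ages (Ma): Terreneuvian 538.8, Furongian 497, Cisuralian 298.9, Guadalupian 273.01, Paleocene 66, Oligocene 33.9.
Ordered youngest to oldest: Oligocene, Paleocene, Guadalupian, Cisuralian, Furongian, Terreneuvian.
Span = 538.8 − 23.03 = 515.77 Myr.
Durations: Oligocene 10.87, Furongian 11.6, Guadalupian 13.5, Terreneuvian 17.8, Paleocene 10, Cisuralian 25.89 → longest is Cisuralian (25.89 Myr).

Oligocene, Paleocene, Guadalupian, Cisuralian, Furongian, Terreneuvian; total span 515.77 Myr; longest is Cisuralian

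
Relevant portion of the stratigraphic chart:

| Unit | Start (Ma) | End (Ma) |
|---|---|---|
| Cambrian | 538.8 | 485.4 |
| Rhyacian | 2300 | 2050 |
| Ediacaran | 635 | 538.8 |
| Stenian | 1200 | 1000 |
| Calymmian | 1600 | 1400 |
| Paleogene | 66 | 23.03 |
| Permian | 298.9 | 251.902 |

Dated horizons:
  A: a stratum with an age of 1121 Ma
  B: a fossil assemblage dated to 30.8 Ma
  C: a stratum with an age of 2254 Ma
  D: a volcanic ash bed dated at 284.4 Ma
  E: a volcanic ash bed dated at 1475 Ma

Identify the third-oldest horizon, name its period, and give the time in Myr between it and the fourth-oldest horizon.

Larger Ma means older, so oldest first: C 2254 > E 1475 > A 1121 > D 284.4 > B 30.8.
Counting 3 along gives A (1121 Ma); the excerpt puts that inside the Stenian, 1200–1000 Ma.
Next in line is D (284.4 Ma), and 1121 − 284.4 = 836.6 Myr.

A, in the Stenian; 836.6 million years to D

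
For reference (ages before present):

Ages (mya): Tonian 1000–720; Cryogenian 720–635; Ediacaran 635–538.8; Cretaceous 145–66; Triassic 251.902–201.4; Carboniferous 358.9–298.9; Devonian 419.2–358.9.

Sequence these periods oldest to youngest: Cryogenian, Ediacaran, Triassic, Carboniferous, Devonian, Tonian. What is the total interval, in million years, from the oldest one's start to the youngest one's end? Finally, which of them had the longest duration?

Tonian → Cryogenian → Ediacaran → Devonian → Carboniferous → Triassic; total span 798.6 Myr; longest is Tonian

From the excerpt: Cryogenian 720–635; Ediacaran 635–538.8; Triassic 251.902–201.4; Carboniferous 358.9–298.9; Devonian 419.2–358.9; Tonian 1000–720 (Ma).
Larger Ma is earlier, so the oldest is Tonian and the youngest is Triassic; oldest to youngest: Tonian, Cryogenian, Ediacaran, Devonian, Carboniferous, Triassic.
Oldest start 1000 minus youngest end 201.4 gives 798.6 Myr overall.
Individual lengths (start − end): Tonian 280; Triassic 50.502; Devonian 60.3; Carboniferous 60; Ediacaran 96.2; Cryogenian 85. The largest is Tonian at 280 Myr.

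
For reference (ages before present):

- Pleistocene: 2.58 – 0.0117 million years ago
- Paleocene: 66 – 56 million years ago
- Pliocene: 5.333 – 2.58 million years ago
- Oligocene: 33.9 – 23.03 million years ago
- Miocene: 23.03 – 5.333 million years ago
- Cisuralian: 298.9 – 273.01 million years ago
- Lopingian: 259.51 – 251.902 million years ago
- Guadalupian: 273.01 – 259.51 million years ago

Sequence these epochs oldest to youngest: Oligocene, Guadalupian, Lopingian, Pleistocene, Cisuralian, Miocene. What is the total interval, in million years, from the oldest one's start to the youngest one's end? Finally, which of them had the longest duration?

Cisuralian → Guadalupian → Lopingian → Oligocene → Miocene → Pleistocene; total span 298.8883 Myr; longest is Cisuralian

From the excerpt: Oligocene 33.9–23.03; Guadalupian 273.01–259.51; Lopingian 259.51–251.902; Pleistocene 2.58–0.0117; Cisuralian 298.9–273.01; Miocene 23.03–5.333 (Ma).
Larger Ma is earlier, so the oldest is Cisuralian and the youngest is Pleistocene; oldest to youngest: Cisuralian, Guadalupian, Lopingian, Oligocene, Miocene, Pleistocene.
Oldest start 298.9 minus youngest end 0.0117 gives 298.8883 Myr overall.
Individual lengths (start − end): Lopingian 7.608; Miocene 17.697; Pleistocene 2.5683; Oligocene 10.87; Guadalupian 13.5; Cisuralian 25.89. The largest is Cisuralian at 25.89 Myr.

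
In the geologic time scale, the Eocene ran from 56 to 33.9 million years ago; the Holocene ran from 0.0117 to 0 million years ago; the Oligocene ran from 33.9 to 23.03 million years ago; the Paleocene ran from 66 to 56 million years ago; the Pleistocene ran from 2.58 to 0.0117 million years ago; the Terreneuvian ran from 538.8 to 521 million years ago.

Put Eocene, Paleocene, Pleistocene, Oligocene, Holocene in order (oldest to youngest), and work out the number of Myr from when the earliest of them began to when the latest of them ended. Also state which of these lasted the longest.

Paleocene → Eocene → Oligocene → Pleistocene → Holocene; total span 66 Myr; longest is Eocene

From the excerpt: Eocene 56–33.9; Paleocene 66–56; Pleistocene 2.58–0.0117; Oligocene 33.9–23.03; Holocene 0.0117–0 (Ma).
Larger Ma is earlier, so the oldest is Paleocene and the youngest is Holocene; oldest to youngest: Paleocene, Eocene, Oligocene, Pleistocene, Holocene.
Oldest start 66 minus youngest end 0 gives 66 Myr overall.
Individual lengths (start − end): Eocene 22.1; Oligocene 10.87; Paleocene 10; Holocene 0.0117; Pleistocene 2.5683. The largest is Eocene at 22.1 Myr.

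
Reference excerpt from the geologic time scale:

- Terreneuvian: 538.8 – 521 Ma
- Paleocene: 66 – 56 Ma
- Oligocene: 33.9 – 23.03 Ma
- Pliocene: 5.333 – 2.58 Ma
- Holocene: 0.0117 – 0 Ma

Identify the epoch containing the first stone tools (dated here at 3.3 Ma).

Pliocene

3.3 Ma lies between 5.333 and 2.58 Ma, so it falls in the Pliocene.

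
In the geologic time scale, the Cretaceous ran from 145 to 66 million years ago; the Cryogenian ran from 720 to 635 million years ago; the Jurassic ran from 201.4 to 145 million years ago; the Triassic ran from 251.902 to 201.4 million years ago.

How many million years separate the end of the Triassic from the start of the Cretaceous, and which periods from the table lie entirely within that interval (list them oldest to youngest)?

56.4 million years; Jurassic

The Triassic closes at 201.4 Ma and the Cretaceous opens at 145 Ma, so the interval is 201.4 − 145 = 56.4 Myr.
A period fits inside if it starts at or after 201.4 Ma and ends at or before 145 Ma; oldest first that gives Jurassic.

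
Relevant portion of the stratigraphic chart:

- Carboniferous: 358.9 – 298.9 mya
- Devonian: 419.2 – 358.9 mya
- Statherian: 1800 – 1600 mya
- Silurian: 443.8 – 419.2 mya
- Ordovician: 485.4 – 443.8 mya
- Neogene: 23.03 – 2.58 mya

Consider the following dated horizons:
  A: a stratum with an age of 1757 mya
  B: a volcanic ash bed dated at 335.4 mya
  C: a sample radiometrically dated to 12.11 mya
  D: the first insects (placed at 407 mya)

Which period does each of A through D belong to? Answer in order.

Match each age against the start–end ranges in the excerpt: A = 1757 Ma → Statherian (1800–1600); B = 335.4 Ma → Carboniferous (358.9–298.9); C = 12.11 Ma → Neogene (23.03–2.58); D = 407 Ma → Devonian (419.2–358.9).

A — Statherian; B — Carboniferous; C — Neogene; D — Devonian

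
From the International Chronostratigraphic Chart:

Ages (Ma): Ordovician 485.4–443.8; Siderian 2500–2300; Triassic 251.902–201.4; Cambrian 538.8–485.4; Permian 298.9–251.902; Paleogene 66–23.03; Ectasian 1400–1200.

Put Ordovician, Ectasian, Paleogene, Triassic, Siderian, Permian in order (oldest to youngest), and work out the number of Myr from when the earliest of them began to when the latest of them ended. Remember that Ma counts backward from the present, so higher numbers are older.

From the excerpt: Ordovician 485.4–443.8; Ectasian 1400–1200; Paleogene 66–23.03; Triassic 251.902–201.4; Siderian 2500–2300; Permian 298.9–251.902 (Ma).
Larger Ma is earlier, so the oldest is Siderian and the youngest is Paleogene; oldest to youngest: Siderian, Ectasian, Ordovician, Permian, Triassic, Paleogene.
Oldest start 2500 minus youngest end 23.03 gives 2476.97 Myr overall.

Siderian → Ectasian → Ordovician → Permian → Triassic → Paleogene; total span 2476.97 Myr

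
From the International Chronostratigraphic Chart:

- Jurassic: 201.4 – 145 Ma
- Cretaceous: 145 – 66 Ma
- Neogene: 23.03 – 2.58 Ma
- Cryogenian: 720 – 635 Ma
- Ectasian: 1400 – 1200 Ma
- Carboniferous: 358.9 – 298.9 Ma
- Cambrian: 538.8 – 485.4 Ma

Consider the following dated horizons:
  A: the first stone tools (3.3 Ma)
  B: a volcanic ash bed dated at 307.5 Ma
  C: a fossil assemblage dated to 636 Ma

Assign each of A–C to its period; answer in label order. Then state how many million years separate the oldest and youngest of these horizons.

A: 3.3 Ma lies in 23.03–2.58 Ma, so Neogene.
B: 307.5 Ma lies in 358.9–298.9 Ma, so Carboniferous.
C: 636 Ma lies in 720–635 Ma, so Cryogenian.
Oldest = 636 Ma, youngest = 3.3 Ma → span 632.7 Myr.

A — Neogene; B — Carboniferous; C — Cryogenian; span 632.7 million years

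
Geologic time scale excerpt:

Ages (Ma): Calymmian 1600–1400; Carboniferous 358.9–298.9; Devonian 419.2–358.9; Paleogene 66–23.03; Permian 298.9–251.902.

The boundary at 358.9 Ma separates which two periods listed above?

The Devonian ends at 358.9 Ma and the Carboniferous begins at 358.9 Ma, so they share that boundary.

Devonian and Carboniferous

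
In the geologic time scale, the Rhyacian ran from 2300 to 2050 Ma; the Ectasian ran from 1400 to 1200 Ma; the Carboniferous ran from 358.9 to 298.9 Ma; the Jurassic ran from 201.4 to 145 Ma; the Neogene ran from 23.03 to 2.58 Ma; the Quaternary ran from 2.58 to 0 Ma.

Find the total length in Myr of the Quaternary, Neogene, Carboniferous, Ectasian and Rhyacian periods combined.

533.03 million years

Each duration: Quaternary = 2.58; Neogene = 20.45; Carboniferous = 60; Ectasian = 200; Rhyacian = 250.
Sum: 2.58 + 20.45 + 60 + 200 + 250 = 533.03 Myr.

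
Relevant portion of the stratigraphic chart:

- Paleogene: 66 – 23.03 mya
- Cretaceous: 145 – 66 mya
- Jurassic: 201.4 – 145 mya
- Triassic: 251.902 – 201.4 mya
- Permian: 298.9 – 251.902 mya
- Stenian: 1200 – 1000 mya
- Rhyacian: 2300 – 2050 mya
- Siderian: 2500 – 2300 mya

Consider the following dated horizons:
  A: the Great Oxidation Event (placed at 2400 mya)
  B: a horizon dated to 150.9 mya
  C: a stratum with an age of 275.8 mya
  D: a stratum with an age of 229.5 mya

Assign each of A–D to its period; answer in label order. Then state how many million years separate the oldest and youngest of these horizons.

Match each age against the start–end ranges in the excerpt: A = 2400 Ma → Siderian (2500–2300); B = 150.9 Ma → Jurassic (201.4–145); C = 275.8 Ma → Permian (298.9–251.902); D = 229.5 Ma → Triassic (251.902–201.4).
The largest age is 2400 Ma and the smallest is 150.9 Ma; their difference is 2249.1 Myr.

A — Siderian; B — Jurassic; C — Permian; D — Triassic; span 2249.1 million years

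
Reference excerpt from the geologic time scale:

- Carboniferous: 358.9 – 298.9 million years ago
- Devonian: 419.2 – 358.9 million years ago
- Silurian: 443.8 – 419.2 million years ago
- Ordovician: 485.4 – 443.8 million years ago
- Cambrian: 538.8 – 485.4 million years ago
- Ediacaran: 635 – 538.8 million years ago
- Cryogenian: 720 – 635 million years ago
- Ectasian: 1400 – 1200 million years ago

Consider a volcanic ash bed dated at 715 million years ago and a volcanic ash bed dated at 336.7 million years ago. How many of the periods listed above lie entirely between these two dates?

5

The older date is 715 Ma and the younger is 336.7 Ma.
Periods with start < 715 and end > 336.7 Ma: Ediacaran (635–538.8), Cambrian (538.8–485.4), Ordovician (485.4–443.8), Silurian (443.8–419.2), Devonian (419.2–358.9).
That is 5 complete periods.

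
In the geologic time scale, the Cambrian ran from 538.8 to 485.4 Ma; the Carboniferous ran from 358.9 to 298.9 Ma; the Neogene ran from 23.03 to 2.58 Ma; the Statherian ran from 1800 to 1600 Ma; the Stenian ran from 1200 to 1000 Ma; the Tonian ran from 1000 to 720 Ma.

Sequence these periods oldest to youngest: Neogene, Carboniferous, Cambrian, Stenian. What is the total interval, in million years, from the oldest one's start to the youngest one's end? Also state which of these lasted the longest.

Stenian, Cambrian, Carboniferous, Neogene; total span 1197.42 Myr; longest is Stenian

From the excerpt: Neogene 23.03–2.58; Carboniferous 358.9–298.9; Cambrian 538.8–485.4; Stenian 1200–1000 (Ma).
Larger Ma is earlier, so the oldest is Stenian and the youngest is Neogene; oldest to youngest: Stenian, Cambrian, Carboniferous, Neogene.
Oldest start 1200 minus youngest end 2.58 gives 1197.42 Myr overall.
Individual lengths (start − end): Neogene 20.45; Stenian 200; Cambrian 53.4; Carboniferous 60. The largest is Stenian at 200 Myr.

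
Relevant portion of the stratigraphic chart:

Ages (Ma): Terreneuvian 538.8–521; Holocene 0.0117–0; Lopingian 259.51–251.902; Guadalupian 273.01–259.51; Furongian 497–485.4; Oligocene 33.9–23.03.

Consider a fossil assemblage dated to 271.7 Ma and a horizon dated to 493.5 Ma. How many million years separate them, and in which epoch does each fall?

221.8 million years apart; the first in the Guadalupian, the second in the Furongian

Elapsed time: 493.5 − 271.7 = 221.8 Myr.
271.7 Ma lies within 273.01–259.51 Ma: Guadalupian.
493.5 Ma lies within 497–485.4 Ma: Furongian.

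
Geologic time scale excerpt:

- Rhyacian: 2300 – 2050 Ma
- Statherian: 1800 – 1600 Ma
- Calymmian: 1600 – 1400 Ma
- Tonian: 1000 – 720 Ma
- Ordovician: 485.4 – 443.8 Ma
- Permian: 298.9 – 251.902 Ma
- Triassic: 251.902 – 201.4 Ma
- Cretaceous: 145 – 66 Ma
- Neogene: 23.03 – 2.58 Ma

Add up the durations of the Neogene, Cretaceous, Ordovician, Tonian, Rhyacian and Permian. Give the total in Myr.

718.048 million years

Duration is start − end for each: (23.03 − 2.58) + (145 − 66) + (485.4 − 443.8) + (1000 − 720) + (2300 − 2050) + (298.9 − 251.902).
That is 20.45 + 79 + 41.6 + 280 + 250 + 46.998, which totals 718.048 million years.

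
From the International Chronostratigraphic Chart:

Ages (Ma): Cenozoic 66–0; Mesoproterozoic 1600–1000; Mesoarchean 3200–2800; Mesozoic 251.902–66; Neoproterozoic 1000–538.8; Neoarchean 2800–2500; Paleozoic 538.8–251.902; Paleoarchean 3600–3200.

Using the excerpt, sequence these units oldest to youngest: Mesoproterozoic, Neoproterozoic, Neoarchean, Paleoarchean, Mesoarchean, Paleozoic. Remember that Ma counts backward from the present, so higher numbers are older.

The oldest of these is Paleoarchean (starts 3600 Ma) and the youngest is Paleozoic (ends 251.902 Ma).
In between, by decreasing start age: Mesoarchean (3200), Neoarchean (2800), Mesoproterozoic (1600), Neoproterozoic (1000).

Paleoarchean → Mesoarchean → Neoarchean → Mesoproterozoic → Neoproterozoic → Paleozoic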